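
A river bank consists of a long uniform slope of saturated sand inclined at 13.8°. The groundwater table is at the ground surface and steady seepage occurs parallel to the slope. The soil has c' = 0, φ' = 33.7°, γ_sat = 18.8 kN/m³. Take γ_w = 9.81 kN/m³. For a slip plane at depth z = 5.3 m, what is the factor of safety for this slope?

FS = 1.30

With seepage parallel to the slope and the water table at the surface, the effective normal stress on the slip plane uses the buoyant unit weight γ' = γ_sat − γ_w while the driving shear stress uses γ_sat:
FS = [c' + γ' z cos²β tanφ'] / [γ_sat z sinβ cosβ]
(For c' = 0 this reduces to FS = (γ'/γ_sat)·tanφ'/tanβ.)
γ' = 18.8 − 9.81 = 8.99 kN/m³
Numerator = 0.0 + 8.99·5.3·cos²13.8°·tan33.7° = 0.0 + 8.99·5.3·0.9431·0.6669 = 29.969 kPa
Denominator = 18.8·5.3·sin13.8°·cos13.8° = 18.8·5.3·0.2385·0.9711 = 23.081 kPa
FS = 29.969 / 23.081 = 1.298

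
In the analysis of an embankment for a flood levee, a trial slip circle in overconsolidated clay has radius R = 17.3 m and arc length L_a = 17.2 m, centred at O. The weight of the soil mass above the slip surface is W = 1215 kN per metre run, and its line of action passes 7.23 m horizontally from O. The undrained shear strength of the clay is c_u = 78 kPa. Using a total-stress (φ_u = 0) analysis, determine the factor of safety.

Taking moments about the centre O, the resisting moment is provided by the undrained shear strength acting along the arc:
M_R = c_u·L_a·R = 78·17.20·17.3 = 23209.7 kN·m/m
M_D = W·d = 1215·7.23 = 8784.5 kN·m/m
FS = M_R / M_D = 23209.7 / 8784.5 = 2.642

FS = 2.64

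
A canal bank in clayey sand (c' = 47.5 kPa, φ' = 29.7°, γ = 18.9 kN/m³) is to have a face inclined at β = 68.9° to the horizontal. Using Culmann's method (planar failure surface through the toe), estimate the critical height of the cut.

H_c = 36.20 m

Culmann's analysis gives the critical failure plane at α_cr = (β + φ')/2 = (68.9 + 29.7)/2 = 49.3°, and the critical height
H_c = (4c'/γ) · sinβ cosφ' / [1 − cos(β − φ')]
    = (4·47.5/18.9) · sin68.9°·cos29.7° / [1 − cos(39.2°)]
    = 10.053 · 0.9330·0.8686 / [1 − 0.7749]
    = 10.053 · 0.8104 / 0.2251
    = 36.20 m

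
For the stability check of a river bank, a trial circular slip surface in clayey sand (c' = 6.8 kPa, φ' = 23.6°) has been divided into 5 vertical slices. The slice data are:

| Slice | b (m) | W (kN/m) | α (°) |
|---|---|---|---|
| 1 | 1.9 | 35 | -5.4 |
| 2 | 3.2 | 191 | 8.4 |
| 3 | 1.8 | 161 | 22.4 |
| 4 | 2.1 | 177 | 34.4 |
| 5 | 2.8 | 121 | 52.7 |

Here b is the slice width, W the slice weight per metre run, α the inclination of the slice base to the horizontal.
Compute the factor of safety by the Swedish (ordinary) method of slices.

FS = 1.26

Ordinary method of slices: FS = Σ[c'·Δl_i + (W_i cosα_i)·tanφ'] / Σ W_i sinα_i, with Δl_i = b_i / cosα_i.
Slice 1: Δl = 1.9/cos(-5.4°) = 1.908 m; N'_1 = 35·cos(-5.4°) = 34.8; c'Δl = 12.98; W sinα = -3.3
Slice 2: Δl = 3.2/cos8.4° = 3.235 m; N'_2 = 191·cos8.4° = 189.0; c'Δl = 22.00; W sinα = 27.9
Slice 3: Δl = 1.8/cos22.4° = 1.947 m; N'_3 = 161·cos22.4° = 148.9; c'Δl = 13.24; W sinα = 61.4
Slice 4: Δl = 2.1/cos34.4° = 2.545 m; N'_4 = 177·cos34.4° = 146.0; c'Δl = 17.31; W sinα = 100.0
Slice 5: Δl = 2.8/cos52.7° = 4.621 m; N'_5 = 121·cos52.7° = 73.3; c'Δl = 31.42; W sinα = 96.3
Σc'Δl = 96.9 kN/m; ΣN' = 592.0 kN/m; ΣW sinα = 282.2 kN/m
Resisting = 96.9 + 592.0·tan23.6° = 96.9 + 258.6 = 355.6 kN/m
FS = 355.6 / 282.2 = 1.260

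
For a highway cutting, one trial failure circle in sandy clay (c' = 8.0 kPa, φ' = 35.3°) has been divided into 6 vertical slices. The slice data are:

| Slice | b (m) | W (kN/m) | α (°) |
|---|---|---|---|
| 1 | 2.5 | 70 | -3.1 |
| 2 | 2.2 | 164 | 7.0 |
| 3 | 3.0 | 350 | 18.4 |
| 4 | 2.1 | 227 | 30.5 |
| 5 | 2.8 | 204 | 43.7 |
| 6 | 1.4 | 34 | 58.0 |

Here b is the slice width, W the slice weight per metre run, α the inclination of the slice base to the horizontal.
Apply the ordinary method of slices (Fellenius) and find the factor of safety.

Ordinary method of slices: FS = Σ[c'·Δl_i + (W_i cosα_i)·tanφ'] / Σ W_i sinα_i, with Δl_i = b_i / cosα_i.
Slice 1: Δl = 2.5/cos(-3.1°) = 2.504 m; N'_1 = 70·cos(-3.1°) = 69.9; c'Δl = 20.03; W sinα = -3.8
Slice 2: Δl = 2.2/cos7.0° = 2.217 m; N'_2 = 164·cos7.0° = 162.8; c'Δl = 17.73; W sinα = 20.0
Slice 3: Δl = 3.0/cos18.4° = 3.162 m; N'_3 = 350·cos18.4° = 332.1; c'Δl = 25.29; W sinα = 110.5
Slice 4: Δl = 2.1/cos30.5° = 2.437 m; N'_4 = 227·cos30.5° = 195.6; c'Δl = 19.50; W sinα = 115.2
Slice 5: Δl = 2.8/cos43.7° = 3.873 m; N'_5 = 204·cos43.7° = 147.5; c'Δl = 30.98; W sinα = 140.9
Slice 6: Δl = 1.4/cos58.0° = 2.642 m; N'_6 = 34·cos58.0° = 18.0; c'Δl = 21.14; W sinα = 28.8
Σc'Δl = 134.7 kN/m; ΣN' = 925.9 kN/m; ΣW sinα = 411.7 kN/m
Resisting = 134.7 + 925.9·tan35.3° = 134.7 + 655.6 = 790.2 kN/m
FS = 790.2 / 411.7 = 1.920

FS = 1.92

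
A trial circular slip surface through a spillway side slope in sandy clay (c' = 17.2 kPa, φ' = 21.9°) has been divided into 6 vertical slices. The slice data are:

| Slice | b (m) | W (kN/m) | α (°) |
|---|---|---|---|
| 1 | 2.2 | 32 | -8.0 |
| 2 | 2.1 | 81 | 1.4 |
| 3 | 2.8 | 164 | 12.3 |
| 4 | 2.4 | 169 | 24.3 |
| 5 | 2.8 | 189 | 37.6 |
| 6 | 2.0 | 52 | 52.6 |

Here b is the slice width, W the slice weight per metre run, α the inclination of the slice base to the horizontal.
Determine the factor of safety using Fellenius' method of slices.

FS = 2.05

Ordinary method of slices: FS = Σ[c'·Δl_i + (W_i cosα_i)·tanφ'] / Σ W_i sinα_i, with Δl_i = b_i / cosα_i.
Slice 1: Δl = 2.2/cos(-8.0°) = 2.222 m; N'_1 = 32·cos(-8.0°) = 31.7; c'Δl = 38.21; W sinα = -4.5
Slice 2: Δl = 2.1/cos1.4° = 2.101 m; N'_2 = 81·cos1.4° = 81.0; c'Δl = 36.13; W sinα = 2.0
Slice 3: Δl = 2.8/cos12.3° = 2.866 m; N'_3 = 164·cos12.3° = 160.2; c'Δl = 49.29; W sinα = 34.9
Slice 4: Δl = 2.4/cos24.3° = 2.633 m; N'_4 = 169·cos24.3° = 154.0; c'Δl = 45.29; W sinα = 69.5
Slice 5: Δl = 2.8/cos37.6° = 3.534 m; N'_5 = 189·cos37.6° = 149.7; c'Δl = 60.79; W sinα = 115.3
Slice 6: Δl = 2.0/cos52.6° = 3.293 m; N'_6 = 52·cos52.6° = 31.6; c'Δl = 56.64; W sinα = 41.3
Σc'Δl = 286.3 kN/m; ΣN' = 608.3 kN/m; ΣW sinα = 258.6 kN/m
Resisting = 286.3 + 608.3·tan21.9° = 286.3 + 244.5 = 530.9 kN/m
FS = 530.9 / 258.6 = 2.053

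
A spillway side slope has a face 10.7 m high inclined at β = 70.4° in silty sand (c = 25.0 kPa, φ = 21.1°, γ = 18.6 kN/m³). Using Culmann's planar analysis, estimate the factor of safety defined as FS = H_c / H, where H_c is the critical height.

FS = 1.27

H_c = (4c/γ) · sinβ cosφ / [1 − cos(β − φ)]
    = (4·25.0/18.6) · sin70.4°·cos21.1° / [1 − cos49.3°]
    = 5.376 · 0.8789 / 0.3479 = 13.58 m
FS = H_c / H = 13.58 / 10.7 = 1.269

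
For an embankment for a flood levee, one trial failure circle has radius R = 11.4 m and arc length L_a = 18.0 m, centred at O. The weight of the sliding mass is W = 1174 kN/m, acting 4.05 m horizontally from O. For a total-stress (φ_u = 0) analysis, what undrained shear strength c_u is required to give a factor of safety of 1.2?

c_u = 27.8 kPa

FS = c_u·L_a·R / (W·d), so c_u = FS·W·d / (L_a·R).
c_u = 1.2·1174·4.05 / (18.00·11.4) = 5705.6 / 205.20 = 27.81 kPa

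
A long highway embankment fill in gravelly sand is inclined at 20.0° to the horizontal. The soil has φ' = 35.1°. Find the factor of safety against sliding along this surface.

FS = 1.93

For a dry cohesionless infinite slope the factor of safety is FS = tanφ' / tanβ.
FS = tan35.1° / tan20.0° = 0.7028 / 0.3640 = 1.931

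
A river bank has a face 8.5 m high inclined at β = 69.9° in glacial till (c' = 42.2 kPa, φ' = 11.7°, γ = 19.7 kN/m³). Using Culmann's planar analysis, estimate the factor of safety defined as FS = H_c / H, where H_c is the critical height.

H_c = (4c'/γ) · sinβ cosφ' / [1 − cos(β − φ')]
    = (4·42.2/19.7) · sin69.9°·cos11.7° / [1 − cos58.2°]
    = 8.569 · 0.9196 / 0.4730 = 16.66 m
FS = H_c / H = 16.66 / 8.5 = 1.960

FS = 1.96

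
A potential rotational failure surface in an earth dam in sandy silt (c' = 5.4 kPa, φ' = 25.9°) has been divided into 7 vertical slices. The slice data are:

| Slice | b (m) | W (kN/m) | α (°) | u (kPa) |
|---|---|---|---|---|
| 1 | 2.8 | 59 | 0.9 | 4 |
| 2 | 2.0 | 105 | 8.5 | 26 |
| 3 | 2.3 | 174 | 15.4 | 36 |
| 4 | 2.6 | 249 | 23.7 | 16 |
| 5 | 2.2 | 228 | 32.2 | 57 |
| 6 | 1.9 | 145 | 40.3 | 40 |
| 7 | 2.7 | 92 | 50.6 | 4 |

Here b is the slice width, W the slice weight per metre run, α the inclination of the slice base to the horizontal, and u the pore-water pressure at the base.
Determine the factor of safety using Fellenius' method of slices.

FS = 0.73

Ordinary method of slices: FS = Σ[c'·Δl_i + (W_i cosα_i − u_i·Δl_i)·tanφ'] / Σ W_i sinα_i, with Δl_i = b_i / cosα_i.
Slice 1: Δl = 2.8/cos0.9° = 2.800 m; N'_1 = 59·cos0.9° − 4·2.800 = 47.8; c'Δl = 15.12; W sinα = 0.9
Slice 2: Δl = 2.0/cos8.5° = 2.022 m; N'_2 = 105·cos8.5° − 26·2.022 = 51.3; c'Δl = 10.92; W sinα = 15.5
Slice 3: Δl = 2.3/cos15.4° = 2.386 m; N'_3 = 174·cos15.4° − 36·2.386 = 81.9; c'Δl = 12.88; W sinα = 46.2
Slice 4: Δl = 2.6/cos23.7° = 2.839 m; N'_4 = 249·cos23.7° − 16·2.839 = 182.6; c'Δl = 15.33; W sinα = 100.1
Slice 5: Δl = 2.2/cos32.2° = 2.600 m; N'_5 = 228·cos32.2° − 57·2.600 = 44.7; c'Δl = 14.04; W sinα = 121.5
Slice 6: Δl = 1.9/cos40.3° = 2.491 m; N'_6 = 145·cos40.3° − 40·2.491 = 10.9; c'Δl = 13.45; W sinα = 93.8
Slice 7: Δl = 2.7/cos50.6° = 4.254 m; N'_7 = 92·cos50.6° − 4·4.254 = 41.4; c'Δl = 22.97; W sinα = 71.1
Σc'Δl = 104.7 kN/m; ΣN' = 460.6 kN/m; ΣW sinα = 449.1 kN/m
Resisting = 104.7 + 460.6·tan25.9° = 104.7 + 223.6 = 328.4 kN/m
FS = 328.4 / 449.1 = 0.731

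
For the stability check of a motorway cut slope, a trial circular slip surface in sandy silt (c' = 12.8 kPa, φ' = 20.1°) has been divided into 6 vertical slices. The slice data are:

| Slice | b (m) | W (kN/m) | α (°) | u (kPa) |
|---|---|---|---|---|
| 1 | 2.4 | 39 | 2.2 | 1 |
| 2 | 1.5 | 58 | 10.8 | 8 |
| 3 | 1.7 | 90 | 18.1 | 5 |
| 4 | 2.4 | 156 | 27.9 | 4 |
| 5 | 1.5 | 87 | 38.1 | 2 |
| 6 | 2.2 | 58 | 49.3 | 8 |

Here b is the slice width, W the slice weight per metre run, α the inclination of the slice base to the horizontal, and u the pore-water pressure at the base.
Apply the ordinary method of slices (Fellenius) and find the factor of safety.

Ordinary method of slices: FS = Σ[c'·Δl_i + (W_i cosα_i − u_i·Δl_i)·tanφ'] / Σ W_i sinα_i, with Δl_i = b_i / cosα_i.
Slice 1: Δl = 2.4/cos2.2° = 2.402 m; N'_1 = 39·cos2.2° − 1·2.402 = 36.6; c'Δl = 30.74; W sinα = 1.5
Slice 2: Δl = 1.5/cos10.8° = 1.527 m; N'_2 = 58·cos10.8° − 8·1.527 = 44.8; c'Δl = 19.55; W sinα = 10.9
Slice 3: Δl = 1.7/cos18.1° = 1.789 m; N'_3 = 90·cos18.1° − 5·1.789 = 76.6; c'Δl = 22.89; W sinα = 28.0
Slice 4: Δl = 2.4/cos27.9° = 2.716 m; N'_4 = 156·cos27.9° − 4·2.716 = 127.0; c'Δl = 34.76; W sinα = 73.0
Slice 5: Δl = 1.5/cos38.1° = 1.906 m; N'_5 = 87·cos38.1° − 2·1.906 = 64.7; c'Δl = 24.40; W sinα = 53.7
Slice 6: Δl = 2.2/cos49.3° = 3.374 m; N'_6 = 58·cos49.3° − 8·3.374 = 10.8; c'Δl = 43.18; W sinα = 44.0
Σc'Δl = 175.5 kN/m; ΣN' = 360.4 kN/m; ΣW sinα = 211.0 kN/m
Resisting = 175.5 + 360.4·tan20.1° = 175.5 + 131.9 = 307.4 kN/m
FS = 307.4 / 211.0 = 1.457

FS = 1.46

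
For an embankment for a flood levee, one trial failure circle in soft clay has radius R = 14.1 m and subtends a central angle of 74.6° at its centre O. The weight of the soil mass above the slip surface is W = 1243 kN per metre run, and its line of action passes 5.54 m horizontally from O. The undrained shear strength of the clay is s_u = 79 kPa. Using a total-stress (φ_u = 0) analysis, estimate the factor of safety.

Taking moments about the centre O, the resisting moment is provided by the undrained shear strength acting along the arc:
Arc length L_a = R·θ = 14.1·(74.6°·π/180) = 14.1·1.3020 = 18.36 m
M_R = s_u·L_a·R = 79·18.36·14.1 = 20449.4 kN·m/m
M_D = W·d = 1243·5.54 = 6886.2 kN·m/m
FS = M_R / M_D = 20449.4 / 6886.2 = 2.970

FS = 2.97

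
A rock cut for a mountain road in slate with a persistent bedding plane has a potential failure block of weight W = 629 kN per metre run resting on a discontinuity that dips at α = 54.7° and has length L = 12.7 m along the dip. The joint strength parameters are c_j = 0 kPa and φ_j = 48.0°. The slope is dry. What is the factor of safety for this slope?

Resolving the block weight along and normal to the plane and applying the Mohr–Coulomb strength on the joint:
N' = W cosα = 629·cos54.7° = 363.5 kN/m
Driving force T = W sinα = 629·sin54.7° = 513.4 kN/m
Resisting force R = c_j·L + N'·tanφ_j = 0·12.7 + 363.5·tan48.0° = 0.0 + 403.7 = 403.7 kN/m
FS = R / T = 403.7 / 513.4 = 0.786

FS = 0.79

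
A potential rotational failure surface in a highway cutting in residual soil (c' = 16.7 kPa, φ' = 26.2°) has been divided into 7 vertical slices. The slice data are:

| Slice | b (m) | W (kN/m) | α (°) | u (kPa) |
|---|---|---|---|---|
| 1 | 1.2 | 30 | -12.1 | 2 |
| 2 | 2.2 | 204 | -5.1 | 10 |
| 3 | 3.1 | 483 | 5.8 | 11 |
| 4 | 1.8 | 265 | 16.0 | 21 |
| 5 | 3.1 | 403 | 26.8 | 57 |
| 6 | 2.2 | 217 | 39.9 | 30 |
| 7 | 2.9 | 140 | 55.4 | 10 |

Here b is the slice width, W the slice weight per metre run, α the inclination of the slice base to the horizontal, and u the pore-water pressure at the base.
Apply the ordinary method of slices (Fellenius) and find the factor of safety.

FS = 1.67

Ordinary method of slices: FS = Σ[c'·Δl_i + (W_i cosα_i − u_i·Δl_i)·tanφ'] / Σ W_i sinα_i, with Δl_i = b_i / cosα_i.
Slice 1: Δl = 1.2/cos(-12.1°) = 1.227 m; N'_1 = 30·cos(-12.1°) − 2·1.227 = 26.9; c'Δl = 20.50; W sinα = -6.3
Slice 2: Δl = 2.2/cos(-5.1°) = 2.209 m; N'_2 = 204·cos(-5.1°) − 10·2.209 = 181.1; c'Δl = 36.89; W sinα = -18.1
Slice 3: Δl = 3.1/cos5.8° = 3.116 m; N'_3 = 483·cos5.8° − 11·3.116 = 446.3; c'Δl = 52.04; W sinα = 48.8
Slice 4: Δl = 1.8/cos16.0° = 1.873 m; N'_4 = 265·cos16.0° − 21·1.873 = 215.4; c'Δl = 31.27; W sinα = 73.0
Slice 5: Δl = 3.1/cos26.8° = 3.473 m; N'_5 = 403·cos26.8° − 57·3.473 = 161.7; c'Δl = 58.00; W sinα = 181.7
Slice 6: Δl = 2.2/cos39.9° = 2.868 m; N'_6 = 217·cos39.9° − 30·2.868 = 80.4; c'Δl = 47.89; W sinα = 139.2
Slice 7: Δl = 2.9/cos55.4° = 5.107 m; N'_7 = 140·cos55.4° − 10·5.107 = 28.4; c'Δl = 85.29; W sinα = 115.2
Σc'Δl = 331.9 kN/m; ΣN' = 1140.3 kN/m; ΣW sinα = 533.6 kN/m
Resisting = 331.9 + 1140.3·tan26.2° = 331.9 + 561.1 = 892.9 kN/m
FS = 892.9 / 533.6 = 1.674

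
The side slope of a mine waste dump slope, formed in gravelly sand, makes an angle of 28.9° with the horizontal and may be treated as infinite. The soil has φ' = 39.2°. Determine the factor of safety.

FS = 1.48

For a dry cohesionless infinite slope the factor of safety is FS = tanφ' / tanβ.
FS = tan39.2° / tan28.9° = 0.8156 / 0.5520 = 1.477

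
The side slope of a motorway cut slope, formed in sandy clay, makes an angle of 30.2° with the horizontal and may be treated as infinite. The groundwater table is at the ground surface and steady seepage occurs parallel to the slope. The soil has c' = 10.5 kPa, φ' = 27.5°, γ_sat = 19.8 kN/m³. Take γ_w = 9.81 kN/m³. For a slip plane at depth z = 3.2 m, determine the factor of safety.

With seepage parallel to the slope and the water table at the surface, the effective normal stress on the slip plane uses the buoyant unit weight γ' = γ_sat − γ_w while the driving shear stress uses γ_sat:
FS = [c' + γ' z cos²β tanφ'] / [γ_sat z sinβ cosβ]
γ' = 19.8 − 9.81 = 9.99 kN/m³
Numerator = 10.5 + 9.99·3.2·cos²30.2°·tan27.5° = 10.5 + 9.99·3.2·0.7470·0.5206 = 22.931 kPa
Denominator = 19.8·3.2·sin30.2°·cos30.2° = 19.8·3.2·0.5030·0.8643 = 27.546 kPa
FS = 22.931 / 27.546 = 0.832

FS = 0.83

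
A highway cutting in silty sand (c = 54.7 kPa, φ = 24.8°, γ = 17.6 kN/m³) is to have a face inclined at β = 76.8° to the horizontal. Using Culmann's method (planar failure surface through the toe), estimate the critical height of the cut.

Culmann's analysis gives the critical failure plane at α_cr = (β + φ)/2 = (76.8 + 24.8)/2 = 50.8°, and the critical height
H_c = (4c/γ) · sinβ cosφ / [1 − cos(β − φ)]
    = (4·54.7/17.6) · sin76.8°·cos24.8° / [1 − cos(52.0°)]
    = 12.432 · 0.9736·0.9078 / [1 − 0.6157]
    = 12.432 · 0.8838 / 0.3843
    = 28.59 m

H_c = 28.59 m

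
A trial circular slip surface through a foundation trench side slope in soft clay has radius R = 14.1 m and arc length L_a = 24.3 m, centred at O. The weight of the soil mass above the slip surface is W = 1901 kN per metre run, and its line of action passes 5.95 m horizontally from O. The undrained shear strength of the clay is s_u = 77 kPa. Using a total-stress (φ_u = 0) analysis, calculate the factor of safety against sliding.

FS = 2.33

Taking moments about the centre O, the resisting moment is provided by the undrained shear strength acting along the arc:
M_R = s_u·L_a·R = 77·24.30·14.1 = 26382.5 kN·m/m
M_D = W·d = 1901·5.95 = 11311.0 kN·m/m
FS = M_R / M_D = 26382.5 / 11311.0 = 2.332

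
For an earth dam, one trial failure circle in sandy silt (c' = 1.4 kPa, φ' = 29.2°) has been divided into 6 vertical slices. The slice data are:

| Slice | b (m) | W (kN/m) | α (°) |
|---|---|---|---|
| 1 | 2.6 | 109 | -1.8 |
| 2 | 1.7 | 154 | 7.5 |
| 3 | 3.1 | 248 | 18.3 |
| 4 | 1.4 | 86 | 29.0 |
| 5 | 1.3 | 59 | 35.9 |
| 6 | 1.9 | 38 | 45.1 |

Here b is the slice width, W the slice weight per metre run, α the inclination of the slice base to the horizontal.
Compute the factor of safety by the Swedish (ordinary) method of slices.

Ordinary method of slices: FS = Σ[c'·Δl_i + (W_i cosα_i)·tanφ'] / Σ W_i sinα_i, with Δl_i = b_i / cosα_i.
Slice 1: Δl = 2.6/cos(-1.8°) = 2.601 m; N'_1 = 109·cos(-1.8°) = 108.9; c'Δl = 3.64; W sinα = -3.4
Slice 2: Δl = 1.7/cos7.5° = 1.715 m; N'_2 = 154·cos7.5° = 152.7; c'Δl = 2.40; W sinα = 20.1
Slice 3: Δl = 3.1/cos18.3° = 3.265 m; N'_3 = 248·cos18.3° = 235.5; c'Δl = 4.57; W sinα = 77.9
Slice 4: Δl = 1.4/cos29.0° = 1.601 m; N'_4 = 86·cos29.0° = 75.2; c'Δl = 2.24; W sinα = 41.7
Slice 5: Δl = 1.3/cos35.9° = 1.605 m; N'_5 = 59·cos35.9° = 47.8; c'Δl = 2.25; W sinα = 34.6
Slice 6: Δl = 1.9/cos45.1° = 2.692 m; N'_6 = 38·cos45.1° = 26.8; c'Δl = 3.77; W sinα = 26.9
Σc'Δl = 18.9 kN/m; ΣN' = 646.9 kN/m; ΣW sinα = 197.8 kN/m
Resisting = 18.9 + 646.9·tan29.2° = 18.9 + 361.6 = 380.4 kN/m
FS = 380.4 / 197.8 = 1.924

FS = 1.92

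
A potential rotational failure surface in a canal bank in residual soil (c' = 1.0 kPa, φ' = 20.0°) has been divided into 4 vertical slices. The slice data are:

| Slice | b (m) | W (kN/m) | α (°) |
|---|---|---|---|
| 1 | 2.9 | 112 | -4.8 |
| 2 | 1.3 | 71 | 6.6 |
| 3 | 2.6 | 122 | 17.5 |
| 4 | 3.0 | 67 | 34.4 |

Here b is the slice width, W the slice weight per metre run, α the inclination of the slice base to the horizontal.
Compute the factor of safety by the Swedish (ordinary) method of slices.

FS = 1.90

Ordinary method of slices: FS = Σ[c'·Δl_i + (W_i cosα_i)·tanφ'] / Σ W_i sinα_i, with Δl_i = b_i / cosα_i.
Slice 1: Δl = 2.9/cos(-4.8°) = 2.910 m; N'_1 = 112·cos(-4.8°) = 111.6; c'Δl = 2.91; W sinα = -9.4
Slice 2: Δl = 1.3/cos6.6° = 1.309 m; N'_2 = 71·cos6.6° = 70.5; c'Δl = 1.31; W sinα = 8.2
Slice 3: Δl = 2.6/cos17.5° = 2.726 m; N'_3 = 122·cos17.5° = 116.4; c'Δl = 2.73; W sinα = 36.7
Slice 4: Δl = 3.0/cos34.4° = 3.636 m; N'_4 = 67·cos34.4° = 55.3; c'Δl = 3.64; W sinα = 37.9
Σc'Δl = 10.6 kN/m; ΣN' = 353.8 kN/m; ΣW sinα = 73.3 kN/m
Resisting = 10.6 + 353.8·tan20.0° = 10.6 + 128.8 = 139.3 kN/m
FS = 139.3 / 73.3 = 1.900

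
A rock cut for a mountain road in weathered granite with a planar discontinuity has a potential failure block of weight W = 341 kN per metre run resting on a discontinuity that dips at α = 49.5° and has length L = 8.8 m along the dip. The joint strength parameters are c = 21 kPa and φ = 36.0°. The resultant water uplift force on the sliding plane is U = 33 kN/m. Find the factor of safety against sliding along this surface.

FS = 1.24

Resolving the block weight along and normal to the plane and applying the Mohr–Coulomb strength on the joint:
N' = W cosα − U = 341·cos49.5° − 33 = 188.5 kN/m
Driving force T = W sinα = 341·sin49.5° = 259.3 kN/m
Resisting force R = c·L + N'·tanφ = 21·8.8 + 188.5·tan36.0° = 184.8 + 136.9 = 321.7 kN/m
FS = R / T = 321.7 / 259.3 = 1.241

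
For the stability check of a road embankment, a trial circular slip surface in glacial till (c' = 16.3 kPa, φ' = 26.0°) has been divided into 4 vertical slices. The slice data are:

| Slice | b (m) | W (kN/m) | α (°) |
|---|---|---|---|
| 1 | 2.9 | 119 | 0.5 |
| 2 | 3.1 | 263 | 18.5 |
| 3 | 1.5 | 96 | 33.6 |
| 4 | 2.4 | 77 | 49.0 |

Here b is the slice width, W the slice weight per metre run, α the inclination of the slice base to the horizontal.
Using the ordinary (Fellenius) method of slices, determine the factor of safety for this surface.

FS = 2.21

Ordinary method of slices: FS = Σ[c'·Δl_i + (W_i cosα_i)·tanφ'] / Σ W_i sinα_i, with Δl_i = b_i / cosα_i.
Slice 1: Δl = 2.9/cos0.5° = 2.900 m; N'_1 = 119·cos0.5° = 119.0; c'Δl = 47.27; W sinα = 1.0
Slice 2: Δl = 3.1/cos18.5° = 3.269 m; N'_2 = 263·cos18.5° = 249.4; c'Δl = 53.28; W sinα = 83.5
Slice 3: Δl = 1.5/cos33.6° = 1.801 m; N'_3 = 96·cos33.6° = 80.0; c'Δl = 29.35; W sinα = 53.1
Slice 4: Δl = 2.4/cos49.0° = 3.658 m; N'_4 = 77·cos49.0° = 50.5; c'Δl = 59.63; W sinα = 58.1
Σc'Δl = 189.5 kN/m; ΣN' = 498.9 kN/m; ΣW sinα = 195.7 kN/m
Resisting = 189.5 + 498.9·tan26.0° = 189.5 + 243.3 = 432.9 kN/m
FS = 432.9 / 195.7 = 2.212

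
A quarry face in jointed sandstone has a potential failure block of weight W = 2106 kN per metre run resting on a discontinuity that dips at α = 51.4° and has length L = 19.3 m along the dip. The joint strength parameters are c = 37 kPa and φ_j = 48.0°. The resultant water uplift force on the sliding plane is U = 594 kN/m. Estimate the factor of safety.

Resolving the block weight along and normal to the plane and applying the Mohr–Coulomb strength on the joint:
N' = W cosα − U = 2106·cos51.4° − 594 = 719.9 kN/m
Driving force T = W sinα = 2106·sin51.4° = 1645.9 kN/m
Resisting force R = c·L + N'·tanφ_j = 37·19.3 + 719.9·tan48.0° = 714.1 + 799.5 = 1513.6 kN/m
FS = R / T = 1513.6 / 1645.9 = 0.920

FS = 0.92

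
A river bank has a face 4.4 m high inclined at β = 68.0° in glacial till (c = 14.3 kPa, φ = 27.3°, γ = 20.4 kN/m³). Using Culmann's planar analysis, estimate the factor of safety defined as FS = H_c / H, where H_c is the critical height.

FS = 2.17

H_c = (4c/γ) · sinβ cosφ / [1 − cos(β − φ)]
    = (4·14.3/20.4) · sin68.0°·cos27.3° / [1 − cos40.7°]
    = 2.804 · 0.8239 / 0.2419 = 9.55 m
FS = H_c / H = 9.55 / 4.4 = 2.171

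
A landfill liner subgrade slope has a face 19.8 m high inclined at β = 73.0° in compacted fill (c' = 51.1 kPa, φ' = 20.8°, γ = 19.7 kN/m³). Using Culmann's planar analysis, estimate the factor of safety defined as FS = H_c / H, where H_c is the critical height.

FS = 1.21

H_c = (4c'/γ) · sinβ cosφ' / [1 − cos(β − φ')]
    = (4·51.1/19.7) · sin73.0°·cos20.8° / [1 − cos52.2°]
    = 10.376 · 0.8940 / 0.3871 = 23.96 m
FS = H_c / H = 23.96 / 19.8 = 1.210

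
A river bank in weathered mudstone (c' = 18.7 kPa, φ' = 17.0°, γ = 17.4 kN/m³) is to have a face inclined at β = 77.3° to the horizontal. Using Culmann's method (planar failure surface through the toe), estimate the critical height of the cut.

H_c = 7.95 m

Culmann's analysis gives the critical failure plane at α_cr = (β + φ')/2 = (77.3 + 17.0)/2 = 47.1°, and the critical height
H_c = (4c'/γ) · sinβ cosφ' / [1 − cos(β − φ')]
    = (4·18.7/17.4) · sin77.3°·cos17.0° / [1 − cos(60.3°)]
    = 4.299 · 0.9755·0.9563 / [1 − 0.4955]
    = 4.299 · 0.9329 / 0.5045
    = 7.95 m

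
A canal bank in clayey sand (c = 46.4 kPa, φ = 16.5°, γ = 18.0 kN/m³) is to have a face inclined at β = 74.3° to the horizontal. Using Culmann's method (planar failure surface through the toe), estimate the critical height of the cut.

H_c = 20.38 m

Culmann's analysis gives the critical failure plane at α_cr = (β + φ)/2 = (74.3 + 16.5)/2 = 45.4°, and the critical height
H_c = (4c/γ) · sinβ cosφ / [1 − cos(β − φ)]
    = (4·46.4/18.0) · sin74.3°·cos16.5° / [1 − cos(57.8°)]
    = 10.311 · 0.9627·0.9588 / [1 − 0.5329]
    = 10.311 · 0.9230 / 0.4671
    = 20.38 m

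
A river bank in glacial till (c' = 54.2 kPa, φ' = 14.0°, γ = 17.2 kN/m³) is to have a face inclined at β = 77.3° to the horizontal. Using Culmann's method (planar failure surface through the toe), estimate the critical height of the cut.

Culmann's analysis gives the critical failure plane at α_cr = (β + φ')/2 = (77.3 + 14.0)/2 = 45.6°, and the critical height
H_c = (4c'/γ) · sinβ cosφ' / [1 − cos(β − φ')]
    = (4·54.2/17.2) · sin77.3°·cos14.0° / [1 − cos(63.3°)]
    = 12.605 · 0.9755·0.9703 / [1 − 0.4493]
    = 12.605 · 0.9466 / 0.5507
    = 21.67 m

H_c = 21.67 m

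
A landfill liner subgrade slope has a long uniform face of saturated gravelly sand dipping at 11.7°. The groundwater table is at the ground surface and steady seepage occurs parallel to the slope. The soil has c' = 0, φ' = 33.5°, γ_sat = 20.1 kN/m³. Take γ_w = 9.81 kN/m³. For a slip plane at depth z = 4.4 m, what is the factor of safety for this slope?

FS = 1.64

With seepage parallel to the slope and the water table at the surface, the effective normal stress on the slip plane uses the buoyant unit weight γ' = γ_sat − γ_w while the driving shear stress uses γ_sat:
FS = [c' + γ' z cos²β tanφ'] / [γ_sat z sinβ cosβ]
(For c' = 0 this reduces to FS = (γ'/γ_sat)·tanφ'/tanβ.)
γ' = 20.1 − 9.81 = 10.29 kN/m³
Numerator = 0.0 + 10.29·4.4·cos²11.7°·tan33.5° = 0.0 + 10.29·4.4·0.9589·0.6619 = 28.735 kPa
Denominator = 20.1·4.4·sin11.7°·cos11.7° = 20.1·4.4·0.2028·0.9792 = 17.562 kPa
FS = 28.735 / 17.562 = 1.636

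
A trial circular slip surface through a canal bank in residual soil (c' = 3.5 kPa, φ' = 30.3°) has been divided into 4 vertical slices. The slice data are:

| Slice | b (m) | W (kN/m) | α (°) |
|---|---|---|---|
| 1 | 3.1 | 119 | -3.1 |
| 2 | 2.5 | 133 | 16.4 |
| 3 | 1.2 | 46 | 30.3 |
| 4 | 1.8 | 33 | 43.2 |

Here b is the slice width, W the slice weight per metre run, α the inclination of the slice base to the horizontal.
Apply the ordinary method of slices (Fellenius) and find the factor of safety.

FS = 2.79

Ordinary method of slices: FS = Σ[c'·Δl_i + (W_i cosα_i)·tanφ'] / Σ W_i sinα_i, with Δl_i = b_i / cosα_i.
Slice 1: Δl = 3.1/cos(-3.1°) = 3.105 m; N'_1 = 119·cos(-3.1°) = 118.8; c'Δl = 10.87; W sinα = -6.4
Slice 2: Δl = 2.5/cos16.4° = 2.606 m; N'_2 = 133·cos16.4° = 127.6; c'Δl = 9.12; W sinα = 37.6
Slice 3: Δl = 1.2/cos30.3° = 1.390 m; N'_3 = 46·cos30.3° = 39.7; c'Δl = 4.86; W sinα = 23.2
Slice 4: Δl = 1.8/cos43.2° = 2.469 m; N'_4 = 33·cos43.2° = 24.1; c'Δl = 8.64; W sinα = 22.6
Σc'Δl = 33.5 kN/m; ΣN' = 310.2 kN/m; ΣW sinα = 76.9 kN/m
Resisting = 33.5 + 310.2·tan30.3° = 33.5 + 181.3 = 214.8 kN/m
FS = 214.8 / 76.9 = 2.792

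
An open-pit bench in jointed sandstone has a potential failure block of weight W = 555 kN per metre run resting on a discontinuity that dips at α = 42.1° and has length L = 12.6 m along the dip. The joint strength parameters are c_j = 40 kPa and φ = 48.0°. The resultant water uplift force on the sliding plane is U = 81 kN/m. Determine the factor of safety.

FS = 2.34

Resolving the block weight along and normal to the plane and applying the Mohr–Coulomb strength on the joint:
N' = W cosα − U = 555·cos42.1° − 81 = 330.8 kN/m
Driving force T = W sinα = 555·sin42.1° = 372.1 kN/m
Resisting force R = c_j·L + N'·tanφ = 40·12.6 + 330.8·tan48.0° = 504.0 + 367.4 = 871.4 kN/m
FS = R / T = 871.4 / 372.1 = 2.342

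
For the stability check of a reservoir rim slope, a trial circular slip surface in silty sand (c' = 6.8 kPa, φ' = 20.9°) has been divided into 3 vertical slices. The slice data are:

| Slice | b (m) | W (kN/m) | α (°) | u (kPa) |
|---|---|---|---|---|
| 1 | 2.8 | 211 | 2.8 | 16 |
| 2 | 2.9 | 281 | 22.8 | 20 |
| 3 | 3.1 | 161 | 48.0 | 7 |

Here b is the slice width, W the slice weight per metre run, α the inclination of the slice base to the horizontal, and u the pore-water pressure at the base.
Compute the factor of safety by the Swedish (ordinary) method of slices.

FS = 1.00

Ordinary method of slices: FS = Σ[c'·Δl_i + (W_i cosα_i − u_i·Δl_i)·tanφ'] / Σ W_i sinα_i, with Δl_i = b_i / cosα_i.
Slice 1: Δl = 2.8/cos2.8° = 2.803 m; N'_1 = 211·cos2.8° − 16·2.803 = 165.9; c'Δl = 19.06; W sinα = 10.3
Slice 2: Δl = 2.9/cos22.8° = 3.146 m; N'_2 = 281·cos22.8° − 20·3.146 = 196.1; c'Δl = 21.39; W sinα = 108.9
Slice 3: Δl = 3.1/cos48.0° = 4.633 m; N'_3 = 161·cos48.0° − 7·4.633 = 75.3; c'Δl = 31.50; W sinα = 119.6
Σc'Δl = 72.0 kN/m; ΣN' = 437.3 kN/m; ΣW sinα = 238.8 kN/m
Resisting = 72.0 + 437.3·tan20.9° = 72.0 + 167.0 = 239.0 kN/m
FS = 239.0 / 238.8 = 1.000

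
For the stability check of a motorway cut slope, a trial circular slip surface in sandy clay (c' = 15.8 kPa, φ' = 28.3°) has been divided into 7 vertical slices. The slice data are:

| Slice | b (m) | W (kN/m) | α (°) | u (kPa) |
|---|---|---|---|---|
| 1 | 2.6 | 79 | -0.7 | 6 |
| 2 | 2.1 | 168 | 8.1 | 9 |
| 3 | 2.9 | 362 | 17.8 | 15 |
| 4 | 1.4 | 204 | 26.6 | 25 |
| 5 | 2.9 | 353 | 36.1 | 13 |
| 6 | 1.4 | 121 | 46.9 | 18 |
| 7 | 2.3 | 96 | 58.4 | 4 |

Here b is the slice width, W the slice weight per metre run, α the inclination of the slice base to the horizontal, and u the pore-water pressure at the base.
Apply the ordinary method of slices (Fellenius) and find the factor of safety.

Ordinary method of slices: FS = Σ[c'·Δl_i + (W_i cosα_i − u_i·Δl_i)·tanφ'] / Σ W_i sinα_i, with Δl_i = b_i / cosα_i.
Slice 1: Δl = 2.6/cos(-0.7°) = 2.600 m; N'_1 = 79·cos(-0.7°) − 6·2.600 = 63.4; c'Δl = 41.08; W sinα = -1.0
Slice 2: Δl = 2.1/cos8.1° = 2.121 m; N'_2 = 168·cos8.1° − 9·2.121 = 147.2; c'Δl = 33.51; W sinα = 23.7
Slice 3: Δl = 2.9/cos17.8° = 3.046 m; N'_3 = 362·cos17.8° − 15·3.046 = 299.0; c'Δl = 48.12; W sinα = 110.7
Slice 4: Δl = 1.4/cos26.6° = 1.566 m; N'_4 = 204·cos26.6° − 25·1.566 = 143.3; c'Δl = 24.74; W sinα = 91.3
Slice 5: Δl = 2.9/cos36.1° = 3.589 m; N'_5 = 353·cos36.1° − 13·3.589 = 238.6; c'Δl = 56.71; W sinα = 208.0
Slice 6: Δl = 1.4/cos46.9° = 2.049 m; N'_6 = 121·cos46.9° − 18·2.049 = 45.8; c'Δl = 32.37; W sinα = 88.3
Slice 7: Δl = 2.3/cos58.4° = 4.389 m; N'_7 = 96·cos58.4° − 4·4.389 = 32.7; c'Δl = 69.35; W sinα = 81.8
Σc'Δl = 305.9 kN/m; ΣN' = 970.0 kN/m; ΣW sinα = 602.8 kN/m
Resisting = 305.9 + 970.0·tan28.3° = 305.9 + 522.3 = 828.2 kN/m
FS = 828.2 / 602.8 = 1.374

FS = 1.37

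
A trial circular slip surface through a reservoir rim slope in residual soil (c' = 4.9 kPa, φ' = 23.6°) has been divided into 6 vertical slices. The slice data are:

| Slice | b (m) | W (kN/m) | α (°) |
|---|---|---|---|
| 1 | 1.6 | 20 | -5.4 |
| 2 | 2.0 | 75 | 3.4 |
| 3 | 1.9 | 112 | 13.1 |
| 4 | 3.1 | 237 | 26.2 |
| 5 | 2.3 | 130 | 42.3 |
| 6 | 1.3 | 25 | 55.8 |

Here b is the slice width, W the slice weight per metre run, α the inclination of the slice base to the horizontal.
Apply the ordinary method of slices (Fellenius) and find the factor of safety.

FS = 1.25

Ordinary method of slices: FS = Σ[c'·Δl_i + (W_i cosα_i)·tanφ'] / Σ W_i sinα_i, with Δl_i = b_i / cosα_i.
Slice 1: Δl = 1.6/cos(-5.4°) = 1.607 m; N'_1 = 20·cos(-5.4°) = 19.9; c'Δl = 7.87; W sinα = -1.9
Slice 2: Δl = 2.0/cos3.4° = 2.004 m; N'_2 = 75·cos3.4° = 74.9; c'Δl = 9.82; W sinα = 4.4
Slice 3: Δl = 1.9/cos13.1° = 1.951 m; N'_3 = 112·cos13.1° = 109.1; c'Δl = 9.56; W sinα = 25.4
Slice 4: Δl = 3.1/cos26.2° = 3.455 m; N'_4 = 237·cos26.2° = 212.7; c'Δl = 16.93; W sinα = 104.6
Slice 5: Δl = 2.3/cos42.3° = 3.110 m; N'_5 = 130·cos42.3° = 96.2; c'Δl = 15.24; W sinα = 87.5
Slice 6: Δl = 1.3/cos55.8° = 2.313 m; N'_6 = 25·cos55.8° = 14.1; c'Δl = 11.33; W sinα = 20.7
Σc'Δl = 70.8 kN/m; ΣN' = 526.7 kN/m; ΣW sinα = 240.8 kN/m
Resisting = 70.8 + 526.7·tan23.6° = 70.8 + 230.1 = 300.9 kN/m
FS = 300.9 / 240.8 = 1.250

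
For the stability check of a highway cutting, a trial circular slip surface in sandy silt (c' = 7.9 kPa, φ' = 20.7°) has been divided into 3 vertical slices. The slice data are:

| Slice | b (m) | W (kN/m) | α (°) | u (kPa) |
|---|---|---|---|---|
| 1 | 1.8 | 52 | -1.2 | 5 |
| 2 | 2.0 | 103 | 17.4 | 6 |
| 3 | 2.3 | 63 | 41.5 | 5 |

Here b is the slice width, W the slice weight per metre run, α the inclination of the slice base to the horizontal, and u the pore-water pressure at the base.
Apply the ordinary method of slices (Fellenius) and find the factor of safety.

FS = 1.62

Ordinary method of slices: FS = Σ[c'·Δl_i + (W_i cosα_i − u_i·Δl_i)·tanφ'] / Σ W_i sinα_i, with Δl_i = b_i / cosα_i.
Slice 1: Δl = 1.8/cos(-1.2°) = 1.800 m; N'_1 = 52·cos(-1.2°) − 5·1.800 = 43.0; c'Δl = 14.22; W sinα = -1.1
Slice 2: Δl = 2.0/cos17.4° = 2.096 m; N'_2 = 103·cos17.4° − 6·2.096 = 85.7; c'Δl = 16.56; W sinα = 30.8
Slice 3: Δl = 2.3/cos41.5° = 3.071 m; N'_3 = 63·cos41.5° − 5·3.071 = 31.8; c'Δl = 24.26; W sinα = 41.7
Σc'Δl = 55.0 kN/m; ΣN' = 160.5 kN/m; ΣW sinα = 71.5 kN/m
Resisting = 55.0 + 160.5·tan20.7° = 55.0 + 60.7 = 115.7 kN/m
FS = 115.7 / 71.5 = 1.619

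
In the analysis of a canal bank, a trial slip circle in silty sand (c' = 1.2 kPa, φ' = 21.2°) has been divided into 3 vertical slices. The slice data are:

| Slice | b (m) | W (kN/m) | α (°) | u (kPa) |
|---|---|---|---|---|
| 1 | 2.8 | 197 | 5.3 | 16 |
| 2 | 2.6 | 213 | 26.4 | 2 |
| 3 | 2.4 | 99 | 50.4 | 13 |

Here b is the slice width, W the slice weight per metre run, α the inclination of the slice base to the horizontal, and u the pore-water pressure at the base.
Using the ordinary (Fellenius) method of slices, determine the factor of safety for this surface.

Ordinary method of slices: FS = Σ[c'·Δl_i + (W_i cosα_i − u_i·Δl_i)·tanφ'] / Σ W_i sinα_i, with Δl_i = b_i / cosα_i.
Slice 1: Δl = 2.8/cos5.3° = 2.812 m; N'_1 = 197·cos5.3° − 16·2.812 = 151.2; c'Δl = 3.37; W sinα = 18.2
Slice 2: Δl = 2.6/cos26.4° = 2.903 m; N'_2 = 213·cos26.4° − 2·2.903 = 185.0; c'Δl = 3.48; W sinα = 94.7
Slice 3: Δl = 2.4/cos50.4° = 3.765 m; N'_3 = 99·cos50.4° − 13·3.765 = 14.2; c'Δl = 4.52; W sinα = 76.3
Σc'Δl = 11.4 kN/m; ΣN' = 350.3 kN/m; ΣW sinα = 189.2 kN/m
Resisting = 11.4 + 350.3·tan21.2° = 11.4 + 135.9 = 147.3 kN/m
FS = 147.3 / 189.2 = 0.778

FS = 0.78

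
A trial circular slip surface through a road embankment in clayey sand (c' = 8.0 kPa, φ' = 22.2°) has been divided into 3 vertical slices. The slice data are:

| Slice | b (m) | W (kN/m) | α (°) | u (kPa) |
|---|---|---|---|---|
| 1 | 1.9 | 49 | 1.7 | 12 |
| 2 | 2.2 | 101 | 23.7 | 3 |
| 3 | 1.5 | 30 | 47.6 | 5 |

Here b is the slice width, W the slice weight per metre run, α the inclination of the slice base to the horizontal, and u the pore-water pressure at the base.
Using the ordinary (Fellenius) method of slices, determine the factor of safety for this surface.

Ordinary method of slices: FS = Σ[c'·Δl_i + (W_i cosα_i − u_i·Δl_i)·tanφ'] / Σ W_i sinα_i, with Δl_i = b_i / cosα_i.
Slice 1: Δl = 1.9/cos1.7° = 1.901 m; N'_1 = 49·cos1.7° − 12·1.901 = 26.2; c'Δl = 15.21; W sinα = 1.5
Slice 2: Δl = 2.2/cos23.7° = 2.403 m; N'_2 = 101·cos23.7° − 3·2.403 = 85.3; c'Δl = 19.22; W sinα = 40.6
Slice 3: Δl = 1.5/cos47.6° = 2.225 m; N'_3 = 30·cos47.6° − 5·2.225 = 9.1; c'Δl = 17.80; W sinα = 22.2
Σc'Δl = 52.2 kN/m; ΣN' = 120.5 kN/m; ΣW sinα = 64.2 kN/m
Resisting = 52.2 + 120.5·tan22.2° = 52.2 + 49.2 = 101.4 kN/m
FS = 101.4 / 64.2 = 1.580

FS = 1.58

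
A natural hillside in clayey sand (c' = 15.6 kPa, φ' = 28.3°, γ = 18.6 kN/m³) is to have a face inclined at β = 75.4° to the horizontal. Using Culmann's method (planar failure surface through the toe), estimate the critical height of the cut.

Culmann's analysis gives the critical failure plane at α_cr = (β + φ')/2 = (75.4 + 28.3)/2 = 51.9°, and the critical height
H_c = (4c'/γ) · sinβ cosφ' / [1 − cos(β − φ')]
    = (4·15.6/18.6) · sin75.4°·cos28.3° / [1 − cos(47.1°)]
    = 3.355 · 0.9677·0.8805 / [1 − 0.6807]
    = 3.355 · 0.8520 / 0.3193
    = 8.95 m

H_c = 8.95 m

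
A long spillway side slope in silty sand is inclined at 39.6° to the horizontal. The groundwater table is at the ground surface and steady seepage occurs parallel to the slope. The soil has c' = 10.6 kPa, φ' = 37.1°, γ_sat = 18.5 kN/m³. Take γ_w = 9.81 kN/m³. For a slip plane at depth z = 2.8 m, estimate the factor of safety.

FS = 0.85

With seepage parallel to the slope and the water table at the surface, the effective normal stress on the slip plane uses the buoyant unit weight γ' = γ_sat − γ_w while the driving shear stress uses γ_sat:
FS = [c' + γ' z cos²β tanφ'] / [γ_sat z sinβ cosβ]
γ' = 18.5 − 9.81 = 8.69 kN/m³
Numerator = 10.6 + 8.69·2.8·cos²39.6°·tan37.1° = 10.6 + 8.69·2.8·0.5937·0.7563 = 21.525 kPa
Denominator = 18.5·2.8·sin39.6°·cos39.6° = 18.5·2.8·0.6374·0.7705 = 25.441 kPa
FS = 21.525 / 25.441 = 0.846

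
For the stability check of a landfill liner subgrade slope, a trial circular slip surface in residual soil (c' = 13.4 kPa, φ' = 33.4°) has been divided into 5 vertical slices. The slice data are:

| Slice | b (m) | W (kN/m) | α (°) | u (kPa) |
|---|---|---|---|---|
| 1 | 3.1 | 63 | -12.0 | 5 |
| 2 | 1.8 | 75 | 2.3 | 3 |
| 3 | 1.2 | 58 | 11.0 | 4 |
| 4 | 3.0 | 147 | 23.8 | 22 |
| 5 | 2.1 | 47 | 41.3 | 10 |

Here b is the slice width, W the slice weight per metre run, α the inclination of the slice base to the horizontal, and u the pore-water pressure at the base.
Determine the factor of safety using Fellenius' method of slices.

FS = 3.51

Ordinary method of slices: FS = Σ[c'·Δl_i + (W_i cosα_i − u_i·Δl_i)·tanφ'] / Σ W_i sinα_i, with Δl_i = b_i / cosα_i.
Slice 1: Δl = 3.1/cos(-12.0°) = 3.169 m; N'_1 = 63·cos(-12.0°) − 5·3.169 = 45.8; c'Δl = 42.47; W sinα = -13.1
Slice 2: Δl = 1.8/cos2.3° = 1.801 m; N'_2 = 75·cos2.3° − 3·1.801 = 69.5; c'Δl = 24.14; W sinα = 3.0
Slice 3: Δl = 1.2/cos11.0° = 1.222 m; N'_3 = 58·cos11.0° − 4·1.222 = 52.0; c'Δl = 16.38; W sinα = 11.1
Slice 4: Δl = 3.0/cos23.8° = 3.279 m; N'_4 = 147·cos23.8° − 22·3.279 = 62.4; c'Δl = 43.94; W sinα = 59.3
Slice 5: Δl = 2.1/cos41.3° = 2.795 m; N'_5 = 47·cos41.3° − 10·2.795 = 7.4; c'Δl = 37.46; W sinα = 31.0
Σc'Δl = 164.4 kN/m; ΣN' = 237.1 kN/m; ΣW sinα = 91.3 kN/m
Resisting = 164.4 + 237.1·tan33.4° = 164.4 + 156.3 = 320.7 kN/m
FS = 320.7 / 91.3 = 3.512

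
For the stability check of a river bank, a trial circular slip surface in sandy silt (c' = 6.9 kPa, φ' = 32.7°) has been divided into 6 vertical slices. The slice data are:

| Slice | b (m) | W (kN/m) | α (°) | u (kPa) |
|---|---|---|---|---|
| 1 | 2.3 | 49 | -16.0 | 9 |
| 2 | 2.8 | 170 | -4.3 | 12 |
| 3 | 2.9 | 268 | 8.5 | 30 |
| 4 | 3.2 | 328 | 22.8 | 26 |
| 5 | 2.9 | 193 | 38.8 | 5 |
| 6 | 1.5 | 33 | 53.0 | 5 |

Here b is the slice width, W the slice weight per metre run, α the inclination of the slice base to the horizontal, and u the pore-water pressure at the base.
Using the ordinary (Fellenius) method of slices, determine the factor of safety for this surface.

Ordinary method of slices: FS = Σ[c'·Δl_i + (W_i cosα_i − u_i·Δl_i)·tanφ'] / Σ W_i sinα_i, with Δl_i = b_i / cosα_i.
Slice 1: Δl = 2.3/cos(-16.0°) = 2.393 m; N'_1 = 49·cos(-16.0°) − 9·2.393 = 25.6; c'Δl = 16.51; W sinα = -13.5
Slice 2: Δl = 2.8/cos(-4.3°) = 2.808 m; N'_2 = 170·cos(-4.3°) − 12·2.808 = 135.8; c'Δl = 19.37; W sinα = -12.7
Slice 3: Δl = 2.9/cos8.5° = 2.932 m; N'_3 = 268·cos8.5° − 30·2.932 = 177.1; c'Δl = 20.23; W sinα = 39.6
Slice 4: Δl = 3.2/cos22.8° = 3.471 m; N'_4 = 328·cos22.8° − 26·3.471 = 212.1; c'Δl = 23.95; W sinα = 127.1
Slice 5: Δl = 2.9/cos38.8° = 3.721 m; N'_5 = 193·cos38.8° − 5·3.721 = 131.8; c'Δl = 25.68; W sinα = 120.9
Slice 6: Δl = 1.5/cos53.0° = 2.492 m; N'_6 = 33·cos53.0° − 5·2.492 = 7.4; c'Δl = 17.20; W sinα = 26.4
Σc'Δl = 122.9 kN/m; ΣN' = 689.8 kN/m; ΣW sinα = 287.8 kN/m
Resisting = 122.9 + 689.8·tan32.7° = 122.9 + 442.8 = 565.8 kN/m
FS = 565.8 / 287.8 = 1.966

FS = 1.97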